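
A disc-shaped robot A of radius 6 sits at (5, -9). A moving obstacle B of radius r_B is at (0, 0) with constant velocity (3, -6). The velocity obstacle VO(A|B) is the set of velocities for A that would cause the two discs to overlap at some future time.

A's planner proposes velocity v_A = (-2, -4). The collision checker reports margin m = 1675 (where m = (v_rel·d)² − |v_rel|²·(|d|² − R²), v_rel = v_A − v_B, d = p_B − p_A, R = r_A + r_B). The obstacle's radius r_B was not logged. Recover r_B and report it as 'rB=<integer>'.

m = 1675
d = (-5, 9);  v_rel = (-5, 2),  |v_rel|² = 29
v_rel×d = (-5)·(9) − (2)·(-5) = -35
since m = R²·29 − (-35)²:  R² = (1225 + 1675) / 29 = 100
R = √100 = 10  ⇒  r_B = 10 − 6 = 4

rB=4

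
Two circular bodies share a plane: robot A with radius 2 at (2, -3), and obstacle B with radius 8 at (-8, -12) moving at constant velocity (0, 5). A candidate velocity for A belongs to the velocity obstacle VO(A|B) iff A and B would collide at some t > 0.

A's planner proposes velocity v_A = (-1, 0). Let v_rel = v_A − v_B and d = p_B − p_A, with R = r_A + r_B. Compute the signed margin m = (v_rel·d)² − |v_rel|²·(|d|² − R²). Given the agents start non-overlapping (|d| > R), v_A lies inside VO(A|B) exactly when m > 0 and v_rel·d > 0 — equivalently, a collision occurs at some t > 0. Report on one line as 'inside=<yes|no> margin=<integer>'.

d = (-10, -9),  |d|² = 181;  R = 2+8 = 10,  c = 181−10² = 81
v_rel = (-1, -5),  |v_rel|² = 26;  v_rel·d = (-1)·(-10) + (-5)·(-9) = 55
26·t² − 110·t + 81 = 0  ⇒  m = 55² − 26·81 = 919
m = 919 > 0,  v_rel·d = 55 > 0  ⇒  inside

inside=yes margin=919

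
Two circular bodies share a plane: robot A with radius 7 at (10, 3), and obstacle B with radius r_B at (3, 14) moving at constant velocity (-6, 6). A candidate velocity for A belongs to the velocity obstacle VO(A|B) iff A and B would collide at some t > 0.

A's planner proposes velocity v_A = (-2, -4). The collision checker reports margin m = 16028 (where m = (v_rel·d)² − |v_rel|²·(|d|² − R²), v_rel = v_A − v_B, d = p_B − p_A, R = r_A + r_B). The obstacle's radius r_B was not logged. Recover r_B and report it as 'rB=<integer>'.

m = 16028
d = (-7, 11);  v_rel = (4, -10),  |v_rel|² = 116
v_rel×d = (4)·(11) − (-10)·(-7) = -26
since m = R²·116 − (-26)²:  R² = (676 + 16028) / 116 = 144
R = √144 = 12  ⇒  r_B = 12 − 7 = 5

rB=5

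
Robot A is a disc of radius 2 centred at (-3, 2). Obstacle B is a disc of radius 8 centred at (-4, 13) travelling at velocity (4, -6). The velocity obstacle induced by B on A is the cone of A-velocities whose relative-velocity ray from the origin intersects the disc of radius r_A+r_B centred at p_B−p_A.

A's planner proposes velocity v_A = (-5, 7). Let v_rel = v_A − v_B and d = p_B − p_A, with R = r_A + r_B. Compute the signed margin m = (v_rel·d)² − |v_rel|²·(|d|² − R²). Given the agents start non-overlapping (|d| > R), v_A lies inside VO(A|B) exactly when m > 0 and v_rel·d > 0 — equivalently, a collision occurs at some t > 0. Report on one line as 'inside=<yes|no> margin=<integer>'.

d = (-1, 11),  |d|² = 122;  R = 2+8 = 10,  c = 122−10² = 22
v_rel = (-9, 13),  |v_rel|² = 250;  v_rel·d = (-9)·(-1) + (13)·(11) = 152
250·t² − 304·t + 22 = 0  ⇒  m = 152² − 250·22 = 17604
m = 17604 > 0,  v_rel·d = 152 > 0  ⇒  inside

inside=yes margin=17604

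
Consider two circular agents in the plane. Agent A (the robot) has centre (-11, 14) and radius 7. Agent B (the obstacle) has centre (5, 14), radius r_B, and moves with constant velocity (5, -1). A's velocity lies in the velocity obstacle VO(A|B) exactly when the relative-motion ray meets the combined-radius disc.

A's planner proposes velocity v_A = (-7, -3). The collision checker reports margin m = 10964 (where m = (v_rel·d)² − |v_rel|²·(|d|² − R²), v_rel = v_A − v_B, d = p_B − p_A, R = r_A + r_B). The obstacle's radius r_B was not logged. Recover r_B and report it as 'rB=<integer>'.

m = 10964
d = (16, 0);  v_rel = (-12, -2),  |v_rel|² = 148
v_rel×d = (-12)·(0) − (-2)·(16) = 32
since m = R²·148 − 32²:  R² = (1024 + 10964) / 148 = 81
R = √81 = 9  ⇒  r_B = 9 − 7 = 2

rB=2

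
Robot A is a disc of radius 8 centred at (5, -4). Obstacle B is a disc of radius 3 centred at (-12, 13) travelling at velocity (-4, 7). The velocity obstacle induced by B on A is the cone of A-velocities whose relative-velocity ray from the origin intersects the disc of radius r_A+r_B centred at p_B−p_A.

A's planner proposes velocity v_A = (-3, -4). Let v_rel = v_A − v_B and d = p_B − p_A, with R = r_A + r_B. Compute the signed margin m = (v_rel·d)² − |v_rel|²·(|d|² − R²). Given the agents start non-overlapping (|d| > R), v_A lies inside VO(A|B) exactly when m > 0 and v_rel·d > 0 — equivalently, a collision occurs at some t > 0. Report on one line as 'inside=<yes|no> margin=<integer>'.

d = (-17, 17),  |d|² = 578;  R = 8+3 = 11,  c = 578−11² = 457
v_rel = (1, -11),  |v_rel|² = 122;  v_rel·d = (1)·(-17) + (-11)·(17) = -204
122·t² + 408·t + 457 = 0  ⇒  m = (-204)² − 122·457 = -14138
m = -14138 < 0,  v_rel·d = -204 < 0  ⇒  outside

inside=no margin=-14138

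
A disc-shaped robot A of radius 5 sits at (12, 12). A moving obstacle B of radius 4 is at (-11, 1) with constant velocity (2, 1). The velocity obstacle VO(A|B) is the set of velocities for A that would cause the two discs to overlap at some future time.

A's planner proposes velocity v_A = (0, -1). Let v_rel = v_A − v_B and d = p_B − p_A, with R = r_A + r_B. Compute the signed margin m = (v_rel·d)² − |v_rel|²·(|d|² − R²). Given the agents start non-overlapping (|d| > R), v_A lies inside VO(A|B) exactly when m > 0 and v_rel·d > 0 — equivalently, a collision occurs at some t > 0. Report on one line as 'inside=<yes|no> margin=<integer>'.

d = (-23, -11),  |d|² = 650;  R = 5+4 = 9,  c = 650−9² = 569
v_rel = (-2, -2),  |v_rel|² = 8;  v_rel·d = (-2)·(-23) + (-2)·(-11) = 68
8·t² − 136·t + 569 = 0  ⇒  m = 68² − 8·569 = 72
m = 72 > 0,  v_rel·d = 68 > 0  ⇒  inside

inside=yes margin=72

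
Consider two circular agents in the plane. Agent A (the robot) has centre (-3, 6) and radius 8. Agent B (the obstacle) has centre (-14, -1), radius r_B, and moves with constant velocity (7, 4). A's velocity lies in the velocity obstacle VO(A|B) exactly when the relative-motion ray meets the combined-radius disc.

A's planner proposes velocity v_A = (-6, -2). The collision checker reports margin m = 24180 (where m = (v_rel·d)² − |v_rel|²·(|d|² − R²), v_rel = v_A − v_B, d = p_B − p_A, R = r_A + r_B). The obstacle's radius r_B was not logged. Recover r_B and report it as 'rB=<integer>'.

m = 24180
d = (-11, -7);  v_rel = (-13, -6),  |v_rel|² = 205
v_rel×d = (-13)·(-7) − (-6)·(-11) = 25
since m = R²·205 − 25²:  R² = (625 + 24180) / 205 = 121
R = √121 = 11  ⇒  r_B = 11 − 8 = 3

rB=3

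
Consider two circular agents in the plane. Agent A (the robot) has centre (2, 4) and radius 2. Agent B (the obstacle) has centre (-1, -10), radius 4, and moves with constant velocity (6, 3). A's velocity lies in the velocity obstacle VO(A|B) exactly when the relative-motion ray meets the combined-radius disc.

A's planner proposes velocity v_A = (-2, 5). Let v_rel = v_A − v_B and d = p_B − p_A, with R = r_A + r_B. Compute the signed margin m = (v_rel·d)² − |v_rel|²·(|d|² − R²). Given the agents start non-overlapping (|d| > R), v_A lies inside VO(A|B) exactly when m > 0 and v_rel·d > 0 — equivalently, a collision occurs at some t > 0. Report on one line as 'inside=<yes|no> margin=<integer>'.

d = (-3, -14),  |d|² = 205;  R = 2+4 = 6,  c = 205−6² = 169
v_rel = (-8, 2),  |v_rel|² = 68;  v_rel·d = (-8)·(-3) + (2)·(-14) = -4
68·t² + 8·t + 169 = 0  ⇒  m = (-4)² − 68·169 = -11476
m = -11476 < 0,  v_rel·d = -4 < 0  ⇒  outside

inside=no margin=-11476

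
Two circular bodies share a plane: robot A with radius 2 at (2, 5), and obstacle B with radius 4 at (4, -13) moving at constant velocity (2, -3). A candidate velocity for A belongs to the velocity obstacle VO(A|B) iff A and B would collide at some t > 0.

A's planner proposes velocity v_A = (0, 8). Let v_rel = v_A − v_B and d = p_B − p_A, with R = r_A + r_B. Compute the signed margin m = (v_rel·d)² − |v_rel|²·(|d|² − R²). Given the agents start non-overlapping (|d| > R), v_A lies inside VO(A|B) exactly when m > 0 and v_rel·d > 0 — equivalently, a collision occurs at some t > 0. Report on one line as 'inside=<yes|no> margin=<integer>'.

d = (2, -18),  |d|² = 328;  R = 2+4 = 6,  c = 328−6² = 292
v_rel = (-2, 11),  |v_rel|² = 125;  v_rel·d = (-2)·(2) + (11)·(-18) = -202
125·t² + 404·t + 292 = 0  ⇒  m = (-202)² − 125·292 = 4304
m = 4304 > 0,  v_rel·d = -202 < 0  ⇒  outside

inside=no margin=4304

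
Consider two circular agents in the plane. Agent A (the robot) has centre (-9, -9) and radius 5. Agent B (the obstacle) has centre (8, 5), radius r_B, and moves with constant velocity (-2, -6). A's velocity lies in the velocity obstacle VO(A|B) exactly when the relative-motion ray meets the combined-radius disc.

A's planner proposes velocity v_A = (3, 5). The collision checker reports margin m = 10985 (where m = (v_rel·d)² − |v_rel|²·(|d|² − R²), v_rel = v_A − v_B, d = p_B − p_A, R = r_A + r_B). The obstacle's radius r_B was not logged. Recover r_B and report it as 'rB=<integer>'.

m = 10985
d = (17, 14);  v_rel = (5, 11),  |v_rel|² = 146
v_rel×d = (5)·(14) − (11)·(17) = -117
since m = R²·146 − (-117)²:  R² = (13689 + 10985) / 146 = 169
R = √169 = 13  ⇒  r_B = 13 − 5 = 8

rB=8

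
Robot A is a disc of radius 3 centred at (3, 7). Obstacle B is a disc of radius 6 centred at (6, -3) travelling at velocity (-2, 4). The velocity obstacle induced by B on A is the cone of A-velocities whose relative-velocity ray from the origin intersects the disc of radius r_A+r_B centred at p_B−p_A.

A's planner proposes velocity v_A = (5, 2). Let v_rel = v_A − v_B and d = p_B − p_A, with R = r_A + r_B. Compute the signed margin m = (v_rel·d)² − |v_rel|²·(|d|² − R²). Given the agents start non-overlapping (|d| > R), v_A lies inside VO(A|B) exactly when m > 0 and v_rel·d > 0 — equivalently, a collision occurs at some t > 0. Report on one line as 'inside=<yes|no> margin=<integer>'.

d = (3, -10),  |d|² = 109;  R = 3+6 = 9,  c = 109−9² = 28
v_rel = (7, -2),  |v_rel|² = 53;  v_rel·d = (7)·(3) + (-2)·(-10) = 41
53·t² − 82·t + 28 = 0  ⇒  m = 41² − 53·28 = 197
m = 197 > 0,  v_rel·d = 41 > 0  ⇒  inside

inside=yes margin=197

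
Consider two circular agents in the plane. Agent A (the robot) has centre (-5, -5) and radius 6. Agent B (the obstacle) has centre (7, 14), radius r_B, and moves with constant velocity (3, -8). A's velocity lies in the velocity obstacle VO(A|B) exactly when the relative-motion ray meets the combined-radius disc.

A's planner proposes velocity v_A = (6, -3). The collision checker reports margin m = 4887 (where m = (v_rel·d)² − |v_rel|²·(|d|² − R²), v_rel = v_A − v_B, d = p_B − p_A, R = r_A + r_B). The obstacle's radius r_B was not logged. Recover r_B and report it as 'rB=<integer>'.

m = 4887
d = (12, 19);  v_rel = (3, 5),  |v_rel|² = 34
v_rel×d = (3)·(19) − (5)·(12) = -3
since m = R²·34 − (-3)²:  R² = (9 + 4887) / 34 = 144
R = √144 = 12  ⇒  r_B = 12 − 6 = 6

rB=6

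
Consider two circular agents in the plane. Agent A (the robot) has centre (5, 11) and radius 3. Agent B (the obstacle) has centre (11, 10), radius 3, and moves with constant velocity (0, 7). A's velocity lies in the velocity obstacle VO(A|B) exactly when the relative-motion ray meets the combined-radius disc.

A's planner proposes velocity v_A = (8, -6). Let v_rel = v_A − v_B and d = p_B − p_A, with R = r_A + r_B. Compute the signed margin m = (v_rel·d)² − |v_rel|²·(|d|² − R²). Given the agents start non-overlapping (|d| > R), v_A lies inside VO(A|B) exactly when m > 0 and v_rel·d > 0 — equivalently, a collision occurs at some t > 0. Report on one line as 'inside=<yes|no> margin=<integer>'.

d = (6, -1),  |d|² = 37;  R = 3+3 = 6,  c = 37−6² = 1
v_rel = (8, -13),  |v_rel|² = 233;  v_rel·d = (8)·(6) + (-13)·(-1) = 61
233·t² − 122·t + 1 = 0  ⇒  m = 61² − 233·1 = 3488
m = 3488 > 0,  v_rel·d = 61 > 0  ⇒  inside

inside=yes margin=3488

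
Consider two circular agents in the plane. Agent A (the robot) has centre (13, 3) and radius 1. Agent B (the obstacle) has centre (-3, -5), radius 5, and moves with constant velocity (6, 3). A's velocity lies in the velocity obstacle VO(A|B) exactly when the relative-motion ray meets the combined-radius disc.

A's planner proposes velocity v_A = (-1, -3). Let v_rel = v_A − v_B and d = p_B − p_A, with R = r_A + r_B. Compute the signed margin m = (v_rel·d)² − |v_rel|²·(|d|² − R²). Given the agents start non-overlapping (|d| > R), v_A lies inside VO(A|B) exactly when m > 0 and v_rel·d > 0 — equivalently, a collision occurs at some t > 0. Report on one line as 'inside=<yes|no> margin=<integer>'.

d = (-16, -8),  |d|² = 320;  R = 1+5 = 6,  c = 320−6² = 284
v_rel = (-7, -6),  |v_rel|² = 85;  v_rel·d = (-7)·(-16) + (-6)·(-8) = 160
85·t² − 320·t + 284 = 0  ⇒  m = 160² − 85·284 = 1460
m = 1460 > 0,  v_rel·d = 160 > 0  ⇒  inside

inside=yes margin=1460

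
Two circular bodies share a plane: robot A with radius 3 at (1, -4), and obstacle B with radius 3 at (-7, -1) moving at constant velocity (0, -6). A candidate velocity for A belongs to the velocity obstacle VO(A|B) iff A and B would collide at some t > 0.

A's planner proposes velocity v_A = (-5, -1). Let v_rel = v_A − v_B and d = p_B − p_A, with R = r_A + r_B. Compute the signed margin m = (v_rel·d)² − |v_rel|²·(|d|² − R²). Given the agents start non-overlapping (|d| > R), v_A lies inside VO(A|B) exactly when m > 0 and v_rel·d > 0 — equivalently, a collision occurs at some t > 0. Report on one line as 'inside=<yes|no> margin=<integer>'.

d = (-8, 3),  |d|² = 73;  R = 3+3 = 6,  c = 73−6² = 37
v_rel = (-5, 5),  |v_rel|² = 50;  v_rel·d = (-5)·(-8) + (5)·(3) = 55
50·t² − 110·t + 37 = 0  ⇒  m = 55² − 50·37 = 1175
m = 1175 > 0,  v_rel·d = 55 > 0  ⇒  inside

inside=yes margin=1175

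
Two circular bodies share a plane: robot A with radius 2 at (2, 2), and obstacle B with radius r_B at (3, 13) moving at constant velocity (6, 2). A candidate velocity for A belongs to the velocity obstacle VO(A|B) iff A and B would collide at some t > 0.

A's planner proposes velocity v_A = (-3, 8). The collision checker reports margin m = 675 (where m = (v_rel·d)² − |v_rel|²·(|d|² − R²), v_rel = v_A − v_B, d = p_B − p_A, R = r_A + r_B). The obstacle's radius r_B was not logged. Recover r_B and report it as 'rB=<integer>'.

m = 675
d = (1, 11);  v_rel = (-9, 6),  |v_rel|² = 117
v_rel×d = (-9)·(11) − (6)·(1) = -105
since m = R²·117 − (-105)²:  R² = (11025 + 675) / 117 = 100
R = √100 = 10  ⇒  r_B = 10 − 2 = 8

rB=8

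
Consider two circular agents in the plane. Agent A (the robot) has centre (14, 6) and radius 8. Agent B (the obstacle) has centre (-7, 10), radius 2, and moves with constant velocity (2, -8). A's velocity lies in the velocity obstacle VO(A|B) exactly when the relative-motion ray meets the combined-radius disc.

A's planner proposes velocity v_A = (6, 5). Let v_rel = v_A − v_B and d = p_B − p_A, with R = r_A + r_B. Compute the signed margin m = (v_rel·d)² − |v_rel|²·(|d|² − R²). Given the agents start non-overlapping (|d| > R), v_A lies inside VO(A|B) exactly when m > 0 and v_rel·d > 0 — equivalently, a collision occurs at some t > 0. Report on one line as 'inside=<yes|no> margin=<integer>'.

d = (-21, 4),  |d|² = 457;  R = 8+2 = 10,  c = 457−10² = 357
v_rel = (4, 13),  |v_rel|² = 185;  v_rel·d = (4)·(-21) + (13)·(4) = -32
185·t² + 64·t + 357 = 0  ⇒  m = (-32)² − 185·357 = -65021
m = -65021 < 0,  v_rel·d = -32 < 0  ⇒  outside

inside=no margin=-65021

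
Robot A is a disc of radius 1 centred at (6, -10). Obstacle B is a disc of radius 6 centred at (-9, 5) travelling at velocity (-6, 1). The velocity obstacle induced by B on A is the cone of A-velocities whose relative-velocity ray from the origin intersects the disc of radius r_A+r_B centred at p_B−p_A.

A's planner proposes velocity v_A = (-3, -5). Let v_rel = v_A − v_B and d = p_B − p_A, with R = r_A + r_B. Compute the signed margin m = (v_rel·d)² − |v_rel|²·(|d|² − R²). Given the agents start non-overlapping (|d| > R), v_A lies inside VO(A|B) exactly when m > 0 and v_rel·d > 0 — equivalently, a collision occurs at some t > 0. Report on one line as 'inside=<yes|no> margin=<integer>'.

d = (-15, 15),  |d|² = 450;  R = 1+6 = 7,  c = 450−7² = 401
v_rel = (3, -6),  |v_rel|² = 45;  v_rel·d = (3)·(-15) + (-6)·(15) = -135
45·t² + 270·t + 401 = 0  ⇒  m = (-135)² − 45·401 = 180
m = 180 > 0,  v_rel·d = -135 < 0  ⇒  outside

inside=no margin=180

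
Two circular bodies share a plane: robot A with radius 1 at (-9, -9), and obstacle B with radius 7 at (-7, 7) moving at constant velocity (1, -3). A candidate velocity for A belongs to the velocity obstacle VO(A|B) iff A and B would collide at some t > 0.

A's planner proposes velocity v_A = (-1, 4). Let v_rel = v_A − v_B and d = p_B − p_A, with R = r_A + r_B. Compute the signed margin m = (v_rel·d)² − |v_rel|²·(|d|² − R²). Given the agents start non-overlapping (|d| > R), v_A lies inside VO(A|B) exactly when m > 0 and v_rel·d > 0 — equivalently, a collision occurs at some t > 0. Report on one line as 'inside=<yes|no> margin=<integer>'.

d = (2, 16),  |d|² = 260;  R = 1+7 = 8,  c = 260−8² = 196
v_rel = (-2, 7),  |v_rel|² = 53;  v_rel·d = (-2)·(2) + (7)·(16) = 108
53·t² − 216·t + 196 = 0  ⇒  m = 108² − 53·196 = 1276
m = 1276 > 0,  v_rel·d = 108 > 0  ⇒  inside

inside=yes margin=1276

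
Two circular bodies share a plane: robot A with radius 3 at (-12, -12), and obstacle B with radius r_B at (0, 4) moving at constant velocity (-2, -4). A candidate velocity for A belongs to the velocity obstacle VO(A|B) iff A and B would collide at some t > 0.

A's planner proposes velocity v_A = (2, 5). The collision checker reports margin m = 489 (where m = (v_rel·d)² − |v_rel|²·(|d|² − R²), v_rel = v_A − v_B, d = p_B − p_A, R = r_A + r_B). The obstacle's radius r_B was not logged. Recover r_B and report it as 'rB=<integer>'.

m = 489
d = (12, 16);  v_rel = (4, 9),  |v_rel|² = 97
v_rel×d = (4)·(16) − (9)·(12) = -44
since m = R²·97 − (-44)²:  R² = (1936 + 489) / 97 = 25
R = √25 = 5  ⇒  r_B = 5 − 3 = 2

rB=2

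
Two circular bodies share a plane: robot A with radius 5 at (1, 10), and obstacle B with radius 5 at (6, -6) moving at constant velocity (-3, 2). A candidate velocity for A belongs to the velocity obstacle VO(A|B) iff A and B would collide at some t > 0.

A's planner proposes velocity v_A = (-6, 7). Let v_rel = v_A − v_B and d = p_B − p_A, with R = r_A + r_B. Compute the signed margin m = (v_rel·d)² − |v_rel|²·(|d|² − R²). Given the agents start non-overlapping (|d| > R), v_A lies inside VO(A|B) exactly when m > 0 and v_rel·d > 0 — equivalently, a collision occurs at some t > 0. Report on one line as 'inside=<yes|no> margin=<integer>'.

d = (5, -16),  |d|² = 281;  R = 5+5 = 10,  c = 281−10² = 181
v_rel = (-3, 5),  |v_rel|² = 34;  v_rel·d = (-3)·(5) + (5)·(-16) = -95
34·t² + 190·t + 181 = 0  ⇒  m = (-95)² − 34·181 = 2871
m = 2871 > 0,  v_rel·d = -95 < 0  ⇒  outside

inside=no margin=2871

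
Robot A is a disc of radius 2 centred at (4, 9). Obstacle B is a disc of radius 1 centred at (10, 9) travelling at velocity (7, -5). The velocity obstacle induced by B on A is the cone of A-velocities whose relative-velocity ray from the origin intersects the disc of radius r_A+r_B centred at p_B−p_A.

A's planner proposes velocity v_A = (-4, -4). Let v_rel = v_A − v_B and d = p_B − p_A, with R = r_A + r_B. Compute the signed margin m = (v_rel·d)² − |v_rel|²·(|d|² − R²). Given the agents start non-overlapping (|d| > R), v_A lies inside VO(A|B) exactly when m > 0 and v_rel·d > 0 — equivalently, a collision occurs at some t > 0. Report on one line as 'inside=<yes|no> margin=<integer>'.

d = (6, 0),  |d|² = 36;  R = 2+1 = 3,  c = 36−3² = 27
v_rel = (-11, 1),  |v_rel|² = 122;  v_rel·d = (-11)·(6) + (1)·(0) = -66
122·t² + 132·t + 27 = 0  ⇒  m = (-66)² − 122·27 = 1062
m = 1062 > 0,  v_rel·d = -66 < 0  ⇒  outside

inside=no margin=1062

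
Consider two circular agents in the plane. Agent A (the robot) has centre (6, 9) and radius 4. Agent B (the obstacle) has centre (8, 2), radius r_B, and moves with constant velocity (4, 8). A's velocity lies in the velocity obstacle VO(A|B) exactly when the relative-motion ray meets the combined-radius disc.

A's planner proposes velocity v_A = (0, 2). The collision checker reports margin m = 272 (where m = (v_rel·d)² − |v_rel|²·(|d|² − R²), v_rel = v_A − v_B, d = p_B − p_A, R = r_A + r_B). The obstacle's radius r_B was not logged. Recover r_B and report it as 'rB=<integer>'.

m = 272
d = (2, -7);  v_rel = (-4, -6),  |v_rel|² = 52
v_rel×d = (-4)·(-7) − (-6)·(2) = 40
since m = R²·52 − 40²:  R² = (1600 + 272) / 52 = 36
R = √36 = 6  ⇒  r_B = 6 − 4 = 2

rB=2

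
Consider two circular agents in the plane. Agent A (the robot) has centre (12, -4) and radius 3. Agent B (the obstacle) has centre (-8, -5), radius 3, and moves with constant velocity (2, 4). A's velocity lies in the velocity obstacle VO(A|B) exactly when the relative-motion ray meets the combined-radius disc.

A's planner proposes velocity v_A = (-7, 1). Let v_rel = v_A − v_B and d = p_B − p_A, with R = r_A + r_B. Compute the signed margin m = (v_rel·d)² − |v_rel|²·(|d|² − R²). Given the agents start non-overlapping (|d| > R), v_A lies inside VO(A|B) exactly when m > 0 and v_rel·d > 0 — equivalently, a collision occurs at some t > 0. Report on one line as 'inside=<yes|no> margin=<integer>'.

d = (-20, -1),  |d|² = 401;  R = 3+3 = 6,  c = 401−6² = 365
v_rel = (-9, -3),  |v_rel|² = 90;  v_rel·d = (-9)·(-20) + (-3)·(-1) = 183
90·t² − 366·t + 365 = 0  ⇒  m = 183² − 90·365 = 639
m = 639 > 0,  v_rel·d = 183 > 0  ⇒  inside

inside=yes margin=639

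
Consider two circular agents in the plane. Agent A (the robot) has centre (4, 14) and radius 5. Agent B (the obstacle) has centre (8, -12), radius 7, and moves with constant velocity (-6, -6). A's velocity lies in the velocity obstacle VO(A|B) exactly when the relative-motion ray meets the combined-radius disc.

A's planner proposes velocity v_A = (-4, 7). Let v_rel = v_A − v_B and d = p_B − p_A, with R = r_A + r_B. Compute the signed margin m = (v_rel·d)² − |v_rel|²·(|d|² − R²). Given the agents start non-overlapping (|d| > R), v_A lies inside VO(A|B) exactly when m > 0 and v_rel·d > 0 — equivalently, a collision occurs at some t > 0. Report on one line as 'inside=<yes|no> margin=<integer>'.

d = (4, -26),  |d|² = 692;  R = 5+7 = 12,  c = 692−12² = 548
v_rel = (2, 13),  |v_rel|² = 173;  v_rel·d = (2)·(4) + (13)·(-26) = -330
173·t² + 660·t + 548 = 0  ⇒  m = (-330)² − 173·548 = 14096
m = 14096 > 0,  v_rel·d = -330 < 0  ⇒  outside

inside=no margin=14096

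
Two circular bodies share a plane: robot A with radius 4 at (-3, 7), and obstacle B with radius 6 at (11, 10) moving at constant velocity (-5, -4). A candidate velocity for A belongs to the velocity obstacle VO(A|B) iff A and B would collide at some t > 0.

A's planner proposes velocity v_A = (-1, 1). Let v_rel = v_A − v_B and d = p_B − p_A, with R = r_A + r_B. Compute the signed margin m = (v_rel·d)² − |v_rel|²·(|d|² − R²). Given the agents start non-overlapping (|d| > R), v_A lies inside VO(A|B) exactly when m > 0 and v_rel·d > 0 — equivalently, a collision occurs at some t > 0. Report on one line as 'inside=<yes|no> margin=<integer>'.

d = (14, 3),  |d|² = 205;  R = 4+6 = 10,  c = 205−10² = 105
v_rel = (4, 5),  |v_rel|² = 41;  v_rel·d = (4)·(14) + (5)·(3) = 71
41·t² − 142·t + 105 = 0  ⇒  m = 71² − 41·105 = 736
m = 736 > 0,  v_rel·d = 71 > 0  ⇒  inside

inside=yes margin=736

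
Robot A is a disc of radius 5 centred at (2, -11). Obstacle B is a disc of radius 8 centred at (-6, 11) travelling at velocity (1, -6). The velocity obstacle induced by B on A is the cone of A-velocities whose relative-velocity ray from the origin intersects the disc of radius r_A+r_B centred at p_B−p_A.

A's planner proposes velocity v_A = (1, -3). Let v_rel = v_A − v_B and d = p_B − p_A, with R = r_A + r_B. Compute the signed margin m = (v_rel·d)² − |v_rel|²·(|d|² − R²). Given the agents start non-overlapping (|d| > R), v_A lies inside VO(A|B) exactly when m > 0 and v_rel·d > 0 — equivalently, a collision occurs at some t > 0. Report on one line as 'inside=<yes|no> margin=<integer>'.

d = (-8, 22),  |d|² = 548;  R = 5+8 = 13,  c = 548−13² = 379
v_rel = (0, 3),  |v_rel|² = 9;  v_rel·d = (0)·(-8) + (3)·(22) = 66
9·t² − 132·t + 379 = 0  ⇒  m = 66² − 9·379 = 945
m = 945 > 0,  v_rel·d = 66 > 0  ⇒  inside

inside=yes margin=945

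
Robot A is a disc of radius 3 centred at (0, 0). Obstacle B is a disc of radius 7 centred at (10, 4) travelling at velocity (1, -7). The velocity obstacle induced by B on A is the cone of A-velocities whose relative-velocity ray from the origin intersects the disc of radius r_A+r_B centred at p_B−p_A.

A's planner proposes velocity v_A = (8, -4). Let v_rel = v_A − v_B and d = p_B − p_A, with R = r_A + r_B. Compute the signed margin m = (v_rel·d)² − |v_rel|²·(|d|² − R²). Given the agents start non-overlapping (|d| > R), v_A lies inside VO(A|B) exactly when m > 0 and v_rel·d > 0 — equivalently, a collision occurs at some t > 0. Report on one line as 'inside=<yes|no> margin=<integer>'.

d = (10, 4),  |d|² = 116;  R = 3+7 = 10,  c = 116−10² = 16
v_rel = (7, 3),  |v_rel|² = 58;  v_rel·d = (7)·(10) + (3)·(4) = 82
58·t² − 164·t + 16 = 0  ⇒  m = 82² − 58·16 = 5796
m = 5796 > 0,  v_rel·d = 82 > 0  ⇒  inside

inside=yes margin=5796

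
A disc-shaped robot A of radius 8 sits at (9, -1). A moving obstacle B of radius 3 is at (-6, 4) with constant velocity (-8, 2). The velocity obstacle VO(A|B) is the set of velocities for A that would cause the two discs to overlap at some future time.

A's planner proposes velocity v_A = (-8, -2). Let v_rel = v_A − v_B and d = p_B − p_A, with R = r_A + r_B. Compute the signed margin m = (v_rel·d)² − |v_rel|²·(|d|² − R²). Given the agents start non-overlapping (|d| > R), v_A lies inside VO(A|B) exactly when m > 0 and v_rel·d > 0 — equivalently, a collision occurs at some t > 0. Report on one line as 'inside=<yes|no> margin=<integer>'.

d = (-15, 5),  |d|² = 250;  R = 8+3 = 11,  c = 250−11² = 129
v_rel = (0, -4),  |v_rel|² = 16;  v_rel·d = (0)·(-15) + (-4)·(5) = -20
16·t² + 40·t + 129 = 0  ⇒  m = (-20)² − 16·129 = -1664
m = -1664 < 0,  v_rel·d = -20 < 0  ⇒  outside

inside=no margin=-1664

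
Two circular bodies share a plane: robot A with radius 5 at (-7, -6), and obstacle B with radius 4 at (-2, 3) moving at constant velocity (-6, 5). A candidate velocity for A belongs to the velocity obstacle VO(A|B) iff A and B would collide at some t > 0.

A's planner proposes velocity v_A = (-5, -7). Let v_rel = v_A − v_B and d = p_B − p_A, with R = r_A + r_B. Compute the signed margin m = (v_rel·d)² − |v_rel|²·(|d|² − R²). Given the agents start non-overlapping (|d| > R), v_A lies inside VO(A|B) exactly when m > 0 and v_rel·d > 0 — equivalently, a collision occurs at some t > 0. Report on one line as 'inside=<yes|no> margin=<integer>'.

d = (5, 9),  |d|² = 106;  R = 5+4 = 9,  c = 106−9² = 25
v_rel = (1, -12),  |v_rel|² = 145;  v_rel·d = (1)·(5) + (-12)·(9) = -103
145·t² + 206·t + 25 = 0  ⇒  m = (-103)² − 145·25 = 6984
m = 6984 > 0,  v_rel·d = -103 < 0  ⇒  outside

inside=no margin=6984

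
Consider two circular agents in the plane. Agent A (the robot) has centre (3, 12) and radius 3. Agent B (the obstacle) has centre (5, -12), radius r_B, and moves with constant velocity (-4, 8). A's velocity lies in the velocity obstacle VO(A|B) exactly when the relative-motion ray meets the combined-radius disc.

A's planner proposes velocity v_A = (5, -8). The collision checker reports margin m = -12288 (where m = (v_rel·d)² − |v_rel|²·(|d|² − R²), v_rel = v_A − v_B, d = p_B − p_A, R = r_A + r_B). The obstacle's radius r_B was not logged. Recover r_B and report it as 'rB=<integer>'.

m = -12288
d = (2, -24);  v_rel = (9, -16),  |v_rel|² = 337
v_rel×d = (9)·(-24) − (-16)·(2) = -184
since m = R²·337 − (-184)²:  R² = (33856 + -12288) / 337 = 64
R = √64 = 8  ⇒  r_B = 8 − 3 = 5

rB=5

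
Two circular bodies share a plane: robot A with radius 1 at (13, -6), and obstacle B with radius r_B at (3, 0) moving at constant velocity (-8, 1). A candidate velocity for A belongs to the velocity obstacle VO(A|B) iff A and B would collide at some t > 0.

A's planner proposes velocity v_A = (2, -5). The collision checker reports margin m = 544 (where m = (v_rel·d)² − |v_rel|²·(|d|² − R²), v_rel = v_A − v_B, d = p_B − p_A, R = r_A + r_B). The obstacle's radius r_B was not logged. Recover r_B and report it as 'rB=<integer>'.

m = 544
d = (-10, 6);  v_rel = (10, -6),  |v_rel|² = 136
v_rel×d = (10)·(6) − (-6)·(-10) = 0
since m = R²·136 − 0²:  R² = (0 + 544) / 136 = 4
R = √4 = 2  ⇒  r_B = 2 − 1 = 1

rB=1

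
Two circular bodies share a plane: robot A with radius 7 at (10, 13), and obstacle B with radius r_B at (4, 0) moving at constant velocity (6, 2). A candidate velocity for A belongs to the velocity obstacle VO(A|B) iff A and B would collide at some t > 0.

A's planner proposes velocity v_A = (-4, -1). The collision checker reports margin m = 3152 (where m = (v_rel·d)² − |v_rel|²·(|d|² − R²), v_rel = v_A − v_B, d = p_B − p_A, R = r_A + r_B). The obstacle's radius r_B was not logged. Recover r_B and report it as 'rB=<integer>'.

m = 3152
d = (-6, -13);  v_rel = (-10, -3),  |v_rel|² = 109
v_rel×d = (-10)·(-13) − (-3)·(-6) = 112
since m = R²·109 − 112²:  R² = (12544 + 3152) / 109 = 144
R = √144 = 12  ⇒  r_B = 12 − 7 = 5

rB=5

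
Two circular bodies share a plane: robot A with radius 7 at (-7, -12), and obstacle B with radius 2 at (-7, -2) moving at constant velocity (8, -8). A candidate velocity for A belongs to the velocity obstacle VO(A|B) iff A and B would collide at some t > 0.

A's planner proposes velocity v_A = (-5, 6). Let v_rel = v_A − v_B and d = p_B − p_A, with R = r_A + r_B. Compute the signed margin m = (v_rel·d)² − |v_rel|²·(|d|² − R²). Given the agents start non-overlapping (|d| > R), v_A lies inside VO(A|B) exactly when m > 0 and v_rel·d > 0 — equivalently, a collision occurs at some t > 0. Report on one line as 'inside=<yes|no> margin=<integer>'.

d = (0, 10),  |d|² = 100;  R = 7+2 = 9,  c = 100−9² = 19
v_rel = (-13, 14),  |v_rel|² = 365;  v_rel·d = (-13)·(0) + (14)·(10) = 140
365·t² − 280·t + 19 = 0  ⇒  m = 140² − 365·19 = 12665
m = 12665 > 0,  v_rel·d = 140 > 0  ⇒  inside

inside=yes margin=12665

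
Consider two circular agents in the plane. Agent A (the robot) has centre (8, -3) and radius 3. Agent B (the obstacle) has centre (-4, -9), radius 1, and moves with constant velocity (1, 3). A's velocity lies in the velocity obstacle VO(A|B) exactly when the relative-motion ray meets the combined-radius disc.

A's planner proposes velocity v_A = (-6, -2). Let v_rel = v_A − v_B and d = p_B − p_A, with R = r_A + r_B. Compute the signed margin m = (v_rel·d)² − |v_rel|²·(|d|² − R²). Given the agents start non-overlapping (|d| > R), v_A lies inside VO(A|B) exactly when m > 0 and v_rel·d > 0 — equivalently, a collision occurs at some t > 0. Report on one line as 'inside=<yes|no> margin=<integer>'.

d = (-12, -6),  |d|² = 180;  R = 3+1 = 4,  c = 180−4² = 164
v_rel = (-7, -5),  |v_rel|² = 74;  v_rel·d = (-7)·(-12) + (-5)·(-6) = 114
74·t² − 228·t + 164 = 0  ⇒  m = 114² − 74·164 = 860
m = 860 > 0,  v_rel·d = 114 > 0  ⇒  inside

inside=yes margin=860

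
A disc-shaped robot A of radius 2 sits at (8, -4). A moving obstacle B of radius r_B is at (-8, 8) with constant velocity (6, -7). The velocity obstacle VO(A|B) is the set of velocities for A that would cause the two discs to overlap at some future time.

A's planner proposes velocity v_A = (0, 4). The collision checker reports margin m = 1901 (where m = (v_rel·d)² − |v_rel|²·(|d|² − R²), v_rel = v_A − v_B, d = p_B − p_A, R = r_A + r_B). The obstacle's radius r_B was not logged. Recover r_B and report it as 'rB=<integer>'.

m = 1901
d = (-16, 12);  v_rel = (-6, 11),  |v_rel|² = 157
v_rel×d = (-6)·(12) − (11)·(-16) = 104
since m = R²·157 − 104²:  R² = (10816 + 1901) / 157 = 81
R = √81 = 9  ⇒  r_B = 9 − 2 = 7

rB=7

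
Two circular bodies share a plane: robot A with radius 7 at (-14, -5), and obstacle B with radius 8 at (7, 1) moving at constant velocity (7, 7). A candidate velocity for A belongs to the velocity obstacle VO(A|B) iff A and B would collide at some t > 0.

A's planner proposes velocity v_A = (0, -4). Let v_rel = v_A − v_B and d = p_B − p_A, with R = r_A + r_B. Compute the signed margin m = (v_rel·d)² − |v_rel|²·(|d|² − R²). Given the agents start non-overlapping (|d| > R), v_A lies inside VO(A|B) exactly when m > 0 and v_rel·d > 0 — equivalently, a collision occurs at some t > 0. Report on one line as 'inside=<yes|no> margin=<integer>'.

d = (21, 6),  |d|² = 477;  R = 7+8 = 15,  c = 477−15² = 252
v_rel = (-7, -11),  |v_rel|² = 170;  v_rel·d = (-7)·(21) + (-11)·(6) = -213
170·t² + 426·t + 252 = 0  ⇒  m = (-213)² − 170·252 = 2529
m = 2529 > 0,  v_rel·d = -213 < 0  ⇒  outside

inside=no margin=2529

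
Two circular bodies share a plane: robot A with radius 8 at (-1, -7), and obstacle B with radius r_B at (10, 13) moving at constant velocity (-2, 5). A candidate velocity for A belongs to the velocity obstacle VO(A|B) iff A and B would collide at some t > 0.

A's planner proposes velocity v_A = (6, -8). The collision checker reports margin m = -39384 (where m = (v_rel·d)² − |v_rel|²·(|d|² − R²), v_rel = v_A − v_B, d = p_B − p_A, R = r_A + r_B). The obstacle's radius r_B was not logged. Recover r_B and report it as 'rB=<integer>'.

m = -39384
d = (11, 20);  v_rel = (8, -13),  |v_rel|² = 233
v_rel×d = (8)·(20) − (-13)·(11) = 303
since m = R²·233 − 303²:  R² = (91809 + -39384) / 233 = 225
R = √225 = 15  ⇒  r_B = 15 − 8 = 7

rB=7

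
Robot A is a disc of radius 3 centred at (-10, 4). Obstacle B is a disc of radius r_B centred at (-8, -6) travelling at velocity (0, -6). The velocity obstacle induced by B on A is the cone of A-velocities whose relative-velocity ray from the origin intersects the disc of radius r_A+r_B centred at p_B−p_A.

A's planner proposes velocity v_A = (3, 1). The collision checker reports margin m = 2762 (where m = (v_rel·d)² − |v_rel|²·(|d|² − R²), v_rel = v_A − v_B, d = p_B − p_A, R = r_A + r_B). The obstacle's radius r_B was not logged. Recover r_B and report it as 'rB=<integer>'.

m = 2762
d = (2, -10);  v_rel = (3, 7),  |v_rel|² = 58
v_rel×d = (3)·(-10) − (7)·(2) = -44
since m = R²·58 − (-44)²:  R² = (1936 + 2762) / 58 = 81
R = √81 = 9  ⇒  r_B = 9 − 3 = 6

rB=6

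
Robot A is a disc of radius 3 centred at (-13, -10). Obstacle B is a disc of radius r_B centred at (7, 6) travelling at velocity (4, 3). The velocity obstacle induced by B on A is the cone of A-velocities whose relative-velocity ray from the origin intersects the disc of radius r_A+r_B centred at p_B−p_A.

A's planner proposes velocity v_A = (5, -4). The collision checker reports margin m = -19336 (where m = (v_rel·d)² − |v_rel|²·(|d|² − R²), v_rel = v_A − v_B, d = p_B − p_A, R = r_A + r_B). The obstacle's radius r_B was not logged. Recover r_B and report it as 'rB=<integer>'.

m = -19336
d = (20, 16);  v_rel = (1, -7),  |v_rel|² = 50
v_rel×d = (1)·(16) − (-7)·(20) = 156
since m = R²·50 − 156²:  R² = (24336 + -19336) / 50 = 100
R = √100 = 10  ⇒  r_B = 10 − 3 = 7

rB=7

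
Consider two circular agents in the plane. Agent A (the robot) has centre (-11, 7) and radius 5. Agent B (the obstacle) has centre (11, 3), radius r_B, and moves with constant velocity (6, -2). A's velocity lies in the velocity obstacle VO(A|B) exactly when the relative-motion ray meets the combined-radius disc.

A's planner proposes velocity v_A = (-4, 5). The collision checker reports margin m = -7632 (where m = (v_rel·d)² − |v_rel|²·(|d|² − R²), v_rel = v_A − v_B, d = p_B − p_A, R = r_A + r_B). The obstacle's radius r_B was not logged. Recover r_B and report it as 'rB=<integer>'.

m = -7632
d = (22, -4);  v_rel = (-10, 7),  |v_rel|² = 149
v_rel×d = (-10)·(-4) − (7)·(22) = -114
since m = R²·149 − (-114)²:  R² = (12996 + -7632) / 149 = 36
R = √36 = 6  ⇒  r_B = 6 − 5 = 1

rB=1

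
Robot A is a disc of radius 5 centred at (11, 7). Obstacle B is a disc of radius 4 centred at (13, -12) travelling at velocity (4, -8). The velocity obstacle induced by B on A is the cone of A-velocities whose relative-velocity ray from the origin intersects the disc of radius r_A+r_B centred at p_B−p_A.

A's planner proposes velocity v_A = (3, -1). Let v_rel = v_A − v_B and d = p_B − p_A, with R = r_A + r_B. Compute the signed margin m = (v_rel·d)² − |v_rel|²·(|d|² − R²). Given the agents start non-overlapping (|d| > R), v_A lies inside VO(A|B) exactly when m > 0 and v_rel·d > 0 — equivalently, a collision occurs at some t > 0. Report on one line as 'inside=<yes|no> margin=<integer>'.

d = (2, -19),  |d|² = 365;  R = 5+4 = 9,  c = 365−9² = 284
v_rel = (-1, 7),  |v_rel|² = 50;  v_rel·d = (-1)·(2) + (7)·(-19) = -135
50·t² + 270·t + 284 = 0  ⇒  m = (-135)² − 50·284 = 4025
m = 4025 > 0,  v_rel·d = -135 < 0  ⇒  outside

inside=no margin=4025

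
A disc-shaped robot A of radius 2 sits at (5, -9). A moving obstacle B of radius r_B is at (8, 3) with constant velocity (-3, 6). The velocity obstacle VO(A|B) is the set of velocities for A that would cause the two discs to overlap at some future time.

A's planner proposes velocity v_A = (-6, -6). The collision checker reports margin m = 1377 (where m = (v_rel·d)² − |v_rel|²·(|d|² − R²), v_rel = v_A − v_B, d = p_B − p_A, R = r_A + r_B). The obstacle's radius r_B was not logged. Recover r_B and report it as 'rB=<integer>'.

m = 1377
d = (3, 12);  v_rel = (-3, -12),  |v_rel|² = 153
v_rel×d = (-3)·(12) − (-12)·(3) = 0
since m = R²·153 − 0²:  R² = (0 + 1377) / 153 = 9
R = √9 = 3  ⇒  r_B = 3 − 2 = 1

rB=1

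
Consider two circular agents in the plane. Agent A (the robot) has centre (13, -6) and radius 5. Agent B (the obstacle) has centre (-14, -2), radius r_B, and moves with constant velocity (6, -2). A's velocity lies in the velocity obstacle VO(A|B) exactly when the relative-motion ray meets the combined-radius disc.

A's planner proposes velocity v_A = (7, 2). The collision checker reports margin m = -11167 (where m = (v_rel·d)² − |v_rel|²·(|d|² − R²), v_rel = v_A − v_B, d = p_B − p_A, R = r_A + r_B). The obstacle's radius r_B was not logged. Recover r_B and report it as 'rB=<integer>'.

m = -11167
d = (-27, 4);  v_rel = (1, 4),  |v_rel|² = 17
v_rel×d = (1)·(4) − (4)·(-27) = 112
since m = R²·17 − 112²:  R² = (12544 + -11167) / 17 = 81
R = √81 = 9  ⇒  r_B = 9 − 5 = 4

rB=4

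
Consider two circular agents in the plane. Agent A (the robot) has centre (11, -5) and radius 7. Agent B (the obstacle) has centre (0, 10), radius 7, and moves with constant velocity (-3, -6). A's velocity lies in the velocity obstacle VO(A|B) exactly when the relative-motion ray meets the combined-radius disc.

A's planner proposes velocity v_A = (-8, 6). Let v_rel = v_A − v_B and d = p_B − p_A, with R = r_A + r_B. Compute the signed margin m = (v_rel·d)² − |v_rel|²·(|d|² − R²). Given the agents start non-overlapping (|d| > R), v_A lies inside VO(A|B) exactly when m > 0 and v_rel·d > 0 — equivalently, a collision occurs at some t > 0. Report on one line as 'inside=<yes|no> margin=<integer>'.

d = (-11, 15),  |d|² = 346;  R = 7+7 = 14,  c = 346−14² = 150
v_rel = (-5, 12),  |v_rel|² = 169;  v_rel·d = (-5)·(-11) + (12)·(15) = 235
169·t² − 470·t + 150 = 0  ⇒  m = 235² − 169·150 = 29875
m = 29875 > 0,  v_rel·d = 235 > 0  ⇒  inside

inside=yes margin=29875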